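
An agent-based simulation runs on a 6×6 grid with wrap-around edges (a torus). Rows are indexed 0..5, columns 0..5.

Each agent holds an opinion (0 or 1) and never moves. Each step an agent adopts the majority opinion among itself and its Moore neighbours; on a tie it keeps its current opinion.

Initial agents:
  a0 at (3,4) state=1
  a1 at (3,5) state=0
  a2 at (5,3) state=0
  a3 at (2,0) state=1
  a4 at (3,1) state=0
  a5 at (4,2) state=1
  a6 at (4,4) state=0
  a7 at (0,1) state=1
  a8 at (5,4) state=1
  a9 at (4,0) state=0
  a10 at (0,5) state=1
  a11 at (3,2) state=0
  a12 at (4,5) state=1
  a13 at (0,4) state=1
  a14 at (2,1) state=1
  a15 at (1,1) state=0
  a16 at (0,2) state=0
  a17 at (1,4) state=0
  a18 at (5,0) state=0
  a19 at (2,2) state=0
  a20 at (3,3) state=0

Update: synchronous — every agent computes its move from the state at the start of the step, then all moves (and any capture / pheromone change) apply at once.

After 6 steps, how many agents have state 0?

t=1: a0@(3,4):0 a1@(3,5):0 a2@(5,3):0 a3@(2,0):0 a4@(3,1):0 a5@(4,2):0 a6@(4,4):0 a7@(0,1):0 a8@(5,4):1 a9@(4,0):0 a10@(0,5):1 a11@(3,2):0 a12@(4,5):0 a13@(0,4):1 a14@(2,1):0 a15@(1,1):0 a16@(0,2):0 a17@(1,4):1 a18@(5,0):1 a19@(2,2):0 a20@(3,3):0
t=2: a0@(3,4):0 a1@(3,5):0 a2@(5,3):0 a3@(2,0):0 a4@(3,1):0 a5@(4,2):0 a6@(4,4):0 a7@(0,1):0 a8@(5,4):1 a9@(4,0):0 a10@(0,5):1 a11@(3,2):0 a12@(4,5):0 a13@(0,4):1 a14@(2,1):0 a15@(1,1):0 a16@(0,2):0 a17@(1,4):1 a18@(5,0):0 a19@(2,2):0 a20@(3,3):0
t=3: (unchanged — steady state)

17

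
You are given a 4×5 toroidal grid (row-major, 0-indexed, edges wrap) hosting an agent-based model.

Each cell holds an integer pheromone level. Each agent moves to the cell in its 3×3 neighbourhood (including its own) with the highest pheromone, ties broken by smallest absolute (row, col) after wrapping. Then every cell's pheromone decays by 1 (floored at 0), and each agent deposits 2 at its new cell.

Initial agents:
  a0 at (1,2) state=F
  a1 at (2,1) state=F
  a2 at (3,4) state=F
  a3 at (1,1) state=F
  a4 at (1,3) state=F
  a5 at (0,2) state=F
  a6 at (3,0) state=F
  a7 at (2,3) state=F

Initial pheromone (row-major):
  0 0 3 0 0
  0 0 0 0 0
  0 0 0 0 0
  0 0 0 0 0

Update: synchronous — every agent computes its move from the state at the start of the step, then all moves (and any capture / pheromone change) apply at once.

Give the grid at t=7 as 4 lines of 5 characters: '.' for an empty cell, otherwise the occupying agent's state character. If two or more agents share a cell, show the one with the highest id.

F.F..
.....
.....
.....

t=1: a0@(0,2) a1@(1,0) a2@(0,0) a3@(0,2) a4@(0,2) a5@(0,2) a6@(0,0) a7@(1,2) | pheromone: 4 0 10 0 0 / 2 0 2 0 0 / 0 0 0 0 0 / 0 0 0 0 0
t=2: a0@(0,2) a1@(0,0) a2@(0,0) a3@(0,2) a4@(0,2) a5@(0,2) a6@(0,0) a7@(0,2) | pheromone: 9 0 19 0 0 / 1 0 1 0 0 / 0 0 0 0 0 / 0 0 0 0 0
t=3: a0@(0,2) a1@(0,0) a2@(0,0) a3@(0,2) a4@(0,2) a5@(0,2) a6@(0,0) a7@(0,2) | pheromone: 14 0 28 0 0 / 0 0 0 0 0 / 0 0 0 0 0 / 0 0 0 0 0
t=4: a0@(0,2) a1@(0,0) a2@(0,0) a3@(0,2) a4@(0,2) a5@(0,2) a6@(0,0) a7@(0,2) | pheromone: 19 0 37 0 0 / 0 0 0 0 0 / 0 0 0 0 0 / 0 0 0 0 0
t=5: a0@(0,2) a1@(0,0) a2@(0,0) a3@(0,2) a4@(0,2) a5@(0,2) a6@(0,0) a7@(0,2) | pheromone: 24 0 46 0 0 / 0 0 0 0 0 / 0 0 0 0 0 / 0 0 0 0 0
t=6: a0@(0,2) a1@(0,0) a2@(0,0) a3@(0,2) a4@(0,2) a5@(0,2) a6@(0,0) a7@(0,2) | pheromone: 29 0 55 0 0 / 0 0 0 0 0 / 0 0 0 0 0 / 0 0 0 0 0
t=7: a0@(0,2) a1@(0,0) a2@(0,0) a3@(0,2) a4@(0,2) a5@(0,2) a6@(0,0) a7@(0,2) | pheromone: 34 0 64 0 0 / 0 0 0 0 0 / 0 0 0 0 0 / 0 0 0 0 0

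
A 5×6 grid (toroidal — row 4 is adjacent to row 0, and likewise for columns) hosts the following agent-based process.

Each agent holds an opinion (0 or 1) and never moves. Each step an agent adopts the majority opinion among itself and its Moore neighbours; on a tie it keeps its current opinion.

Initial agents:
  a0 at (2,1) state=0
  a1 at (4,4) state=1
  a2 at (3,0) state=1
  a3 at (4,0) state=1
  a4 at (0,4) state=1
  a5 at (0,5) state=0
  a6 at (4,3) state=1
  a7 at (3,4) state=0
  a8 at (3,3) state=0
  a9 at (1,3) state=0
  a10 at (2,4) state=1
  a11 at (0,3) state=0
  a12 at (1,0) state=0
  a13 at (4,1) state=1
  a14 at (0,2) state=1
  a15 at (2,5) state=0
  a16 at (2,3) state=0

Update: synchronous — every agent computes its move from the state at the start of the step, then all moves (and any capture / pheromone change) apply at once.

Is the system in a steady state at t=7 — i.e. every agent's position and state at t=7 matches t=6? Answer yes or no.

yes

t=1: a0@(2,1):0 a1@(4,4):0 a2@(3,0):1 a3@(4,0):1 a4@(0,4):1 a5@(0,5):1 a6@(4,3):1 a7@(3,4):0 a8@(3,3):0 a9@(1,3):0 a10@(2,4):0 a11@(0,3):1 a12@(1,0):0 a13@(4,1):1 a14@(0,2):1 a15@(2,5):0 a16@(2,3):0
t=2: a0@(2,1):0 a1@(4,4):1 a2@(3,0):1 a3@(4,0):1 a4@(0,4):1 a5@(0,5):1 a6@(4,3):1 a7@(3,4):0 a8@(3,3):0 a9@(1,3):0 a10@(2,4):0 a11@(0,3):1 a12@(1,0):0 a13@(4,1):1 a14@(0,2):1 a15@(2,5):0 a16@(2,3):0
t=3: (unchanged — steady state)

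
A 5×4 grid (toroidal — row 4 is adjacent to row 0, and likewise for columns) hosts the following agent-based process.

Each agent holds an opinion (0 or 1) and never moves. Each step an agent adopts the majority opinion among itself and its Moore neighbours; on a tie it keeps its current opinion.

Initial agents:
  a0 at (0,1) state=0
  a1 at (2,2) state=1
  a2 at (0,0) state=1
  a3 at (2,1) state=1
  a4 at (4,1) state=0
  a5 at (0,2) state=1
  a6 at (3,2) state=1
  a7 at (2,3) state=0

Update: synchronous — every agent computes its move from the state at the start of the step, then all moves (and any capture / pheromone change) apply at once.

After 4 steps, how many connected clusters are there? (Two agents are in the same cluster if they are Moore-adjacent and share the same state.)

2

t=1: a0@(0,1):0 a1@(2,2):1 a2@(0,0):0 a3@(2,1):1 a4@(4,1):1 a5@(0,2):0 a6@(3,2):1 a7@(2,3):1
t=2: a0@(0,1):0 a1@(2,2):1 a2@(0,0):0 a3@(2,1):1 a4@(4,1):0 a5@(0,2):0 a6@(3,2):1 a7@(2,3):1
t=3: (unchanged — steady state)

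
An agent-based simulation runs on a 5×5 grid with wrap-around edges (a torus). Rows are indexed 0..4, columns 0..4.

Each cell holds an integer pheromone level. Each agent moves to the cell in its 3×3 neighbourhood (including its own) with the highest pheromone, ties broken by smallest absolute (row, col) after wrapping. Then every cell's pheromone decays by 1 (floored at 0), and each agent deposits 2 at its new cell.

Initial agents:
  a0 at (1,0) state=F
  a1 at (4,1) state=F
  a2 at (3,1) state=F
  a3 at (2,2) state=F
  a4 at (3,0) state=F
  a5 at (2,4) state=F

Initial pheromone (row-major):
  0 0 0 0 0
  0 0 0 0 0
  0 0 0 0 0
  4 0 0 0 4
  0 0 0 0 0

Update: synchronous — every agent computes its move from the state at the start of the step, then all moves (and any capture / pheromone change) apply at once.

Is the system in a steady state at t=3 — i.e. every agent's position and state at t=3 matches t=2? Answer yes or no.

yes

t=1: a0@(0,0) a1@(3,0) a2@(3,0) a3@(1,1) a4@(3,0) a5@(3,0) | pheromone: 2 0 0 0 0 / 0 2 0 0 0 / 0 0 0 0 0 / 11 0 0 0 3 / 0 0 0 0 0
t=2: a0@(0,0) a1@(3,0) a2@(3,0) a3@(0,0) a4@(3,0) a5@(3,0) | pheromone: 5 0 0 0 0 / 0 1 0 0 0 / 0 0 0 0 0 / 18 0 0 0 2 / 0 0 0 0 0
t=3: a0@(0,0) a1@(3,0) a2@(3,0) a3@(0,0) a4@(3,0) a5@(3,0) | pheromone: 8 0 0 0 0 / 0 0 0 0 0 / 0 0 0 0 0 / 25 0 0 0 1 / 0 0 0 0 0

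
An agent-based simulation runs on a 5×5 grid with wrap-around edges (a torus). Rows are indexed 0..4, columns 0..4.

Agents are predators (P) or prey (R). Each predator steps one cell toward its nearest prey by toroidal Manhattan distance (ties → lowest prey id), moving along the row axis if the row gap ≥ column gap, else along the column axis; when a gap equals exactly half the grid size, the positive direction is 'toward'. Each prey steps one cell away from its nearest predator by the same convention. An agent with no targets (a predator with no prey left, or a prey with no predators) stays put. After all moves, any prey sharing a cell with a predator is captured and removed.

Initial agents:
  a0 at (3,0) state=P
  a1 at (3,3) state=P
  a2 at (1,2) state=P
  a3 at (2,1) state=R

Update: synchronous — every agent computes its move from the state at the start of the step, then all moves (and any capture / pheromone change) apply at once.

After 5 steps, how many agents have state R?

1

t=1: a0@(2,0):P a1@(3,2):P a2@(2,2):P a3@(1,1):R
t=2: a0@(1,0):P a1@(2,2):P a2@(1,2):P a3@(0,1):R
t=3: a0@(0,0):P a1@(1,2):P a2@(0,2):P a3@(4,1):R
t=4: a0@(4,0):P a1@(0,2):P a2@(4,2):P a3@(3,1):R
t=5: a0@(3,0):P a1@(4,2):P a2@(3,2):P a3@(2,1):R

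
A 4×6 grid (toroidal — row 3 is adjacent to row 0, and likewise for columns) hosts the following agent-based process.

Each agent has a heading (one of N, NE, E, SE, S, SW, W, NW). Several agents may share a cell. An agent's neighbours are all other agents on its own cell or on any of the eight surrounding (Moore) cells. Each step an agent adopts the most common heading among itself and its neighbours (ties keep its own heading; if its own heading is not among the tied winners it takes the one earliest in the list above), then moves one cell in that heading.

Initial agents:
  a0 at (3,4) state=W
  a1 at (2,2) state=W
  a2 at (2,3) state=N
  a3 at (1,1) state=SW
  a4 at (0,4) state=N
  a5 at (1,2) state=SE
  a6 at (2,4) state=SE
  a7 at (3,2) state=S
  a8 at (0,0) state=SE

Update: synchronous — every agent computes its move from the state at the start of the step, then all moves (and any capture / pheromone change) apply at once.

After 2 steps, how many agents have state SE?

8

t=1: a0@(2,4):N a1@(2,1):W a2@(3,4):SE a3@(2,2):SE a4@(3,4):N a5@(2,3):SE a6@(3,5):SE a7@(0,2):S a8@(1,1):SE
t=2: a0@(3,5):SE a1@(3,2):SE a2@(0,5):SE a3@(3,3):SE a4@(0,5):SE a5@(3,4):SE a6@(0,0):SE a7@(1,2):S a8@(2,2):SE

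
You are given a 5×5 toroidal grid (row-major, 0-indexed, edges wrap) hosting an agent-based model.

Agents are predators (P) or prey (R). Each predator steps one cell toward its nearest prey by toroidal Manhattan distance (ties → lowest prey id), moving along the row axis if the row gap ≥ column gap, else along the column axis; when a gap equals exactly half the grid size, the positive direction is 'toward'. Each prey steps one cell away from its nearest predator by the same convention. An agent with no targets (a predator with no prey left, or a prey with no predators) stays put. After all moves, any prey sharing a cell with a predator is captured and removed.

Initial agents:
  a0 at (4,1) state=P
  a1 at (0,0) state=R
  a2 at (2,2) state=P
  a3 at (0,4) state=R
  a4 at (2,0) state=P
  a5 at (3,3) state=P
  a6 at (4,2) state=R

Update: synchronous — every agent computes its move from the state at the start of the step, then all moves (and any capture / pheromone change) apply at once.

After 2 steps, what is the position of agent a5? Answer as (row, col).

t=1: a0@(4,2):P a2@(3,2):P a3@(0,3):R a4@(1,0):P a5@(4,3):P
t=2: a0@(0,2):P a2@(4,2):P a3@(1,3):R a4@(1,4):P a5@(0,3):P

(0, 3)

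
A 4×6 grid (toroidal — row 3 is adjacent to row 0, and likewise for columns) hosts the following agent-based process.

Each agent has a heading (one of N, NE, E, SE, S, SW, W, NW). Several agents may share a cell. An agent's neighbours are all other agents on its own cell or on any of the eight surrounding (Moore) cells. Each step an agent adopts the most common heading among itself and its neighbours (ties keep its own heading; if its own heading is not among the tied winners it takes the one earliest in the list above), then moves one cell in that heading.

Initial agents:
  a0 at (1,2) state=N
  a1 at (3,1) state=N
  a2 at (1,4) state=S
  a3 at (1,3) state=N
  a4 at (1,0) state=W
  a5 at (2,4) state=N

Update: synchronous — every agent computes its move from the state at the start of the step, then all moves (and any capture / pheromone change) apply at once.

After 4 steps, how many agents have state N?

6

t=1: a0@(0,2):N a1@(2,1):N a2@(0,4):N a3@(0,3):N a4@(1,5):W a5@(1,4):N
t=2: a0@(3,2):N a1@(1,1):N a2@(3,4):N a3@(3,3):N a4@(0,5):N a5@(0,4):N
t=3: a0@(2,2):N a1@(0,1):N a2@(2,4):N a3@(2,3):N a4@(3,5):N a5@(3,4):N
t=4: a0@(1,2):N a1@(3,1):N a2@(1,4):N a3@(1,3):N a4@(2,5):N a5@(2,4):N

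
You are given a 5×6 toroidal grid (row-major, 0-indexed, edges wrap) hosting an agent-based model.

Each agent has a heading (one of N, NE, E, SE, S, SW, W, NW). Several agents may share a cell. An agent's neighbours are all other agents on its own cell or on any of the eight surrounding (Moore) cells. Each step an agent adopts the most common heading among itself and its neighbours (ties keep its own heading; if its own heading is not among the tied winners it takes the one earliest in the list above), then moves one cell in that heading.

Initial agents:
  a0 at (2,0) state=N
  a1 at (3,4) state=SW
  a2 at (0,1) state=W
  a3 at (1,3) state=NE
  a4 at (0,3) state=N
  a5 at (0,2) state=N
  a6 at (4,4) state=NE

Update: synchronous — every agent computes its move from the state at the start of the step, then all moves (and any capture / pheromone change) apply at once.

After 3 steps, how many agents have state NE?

t=1: a0@(1,0):N a1@(4,3):SW a2@(0,0):W a3@(0,3):N a4@(4,3):N a5@(4,2):N a6@(3,5):NE
t=2: a0@(0,0):N a1@(3,3):N a2@(0,5):W a3@(4,3):N a4@(3,3):N a5@(3,2):N a6@(2,0):NE
t=3: a0@(4,0):N a1@(2,3):N a2@(0,4):W a3@(3,3):N a4@(2,3):N a5@(2,2):N a6@(1,1):NE

1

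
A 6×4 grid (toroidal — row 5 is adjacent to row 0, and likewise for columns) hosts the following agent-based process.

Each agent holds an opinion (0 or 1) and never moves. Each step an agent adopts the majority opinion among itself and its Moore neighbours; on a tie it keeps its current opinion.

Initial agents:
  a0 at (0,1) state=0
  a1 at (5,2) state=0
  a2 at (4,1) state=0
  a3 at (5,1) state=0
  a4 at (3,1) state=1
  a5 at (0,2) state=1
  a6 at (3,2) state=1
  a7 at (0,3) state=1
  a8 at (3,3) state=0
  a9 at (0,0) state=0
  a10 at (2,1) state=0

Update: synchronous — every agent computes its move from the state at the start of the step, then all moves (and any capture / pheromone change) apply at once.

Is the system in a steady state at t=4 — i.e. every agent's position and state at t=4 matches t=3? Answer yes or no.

yes

t=1: a0@(0,1):0 a1@(5,2):0 a2@(4,1):0 a3@(5,1):0 a4@(3,1):1 a5@(0,2):0 a6@(3,2):0 a7@(0,3):1 a8@(3,3):0 a9@(0,0):0 a10@(2,1):1
t=2: a0@(0,1):0 a1@(5,2):0 a2@(4,1):0 a3@(5,1):0 a4@(3,1):1 a5@(0,2):0 a6@(3,2):0 a7@(0,3):0 a8@(3,3):0 a9@(0,0):0 a10@(2,1):1
t=3: (unchanged — steady state)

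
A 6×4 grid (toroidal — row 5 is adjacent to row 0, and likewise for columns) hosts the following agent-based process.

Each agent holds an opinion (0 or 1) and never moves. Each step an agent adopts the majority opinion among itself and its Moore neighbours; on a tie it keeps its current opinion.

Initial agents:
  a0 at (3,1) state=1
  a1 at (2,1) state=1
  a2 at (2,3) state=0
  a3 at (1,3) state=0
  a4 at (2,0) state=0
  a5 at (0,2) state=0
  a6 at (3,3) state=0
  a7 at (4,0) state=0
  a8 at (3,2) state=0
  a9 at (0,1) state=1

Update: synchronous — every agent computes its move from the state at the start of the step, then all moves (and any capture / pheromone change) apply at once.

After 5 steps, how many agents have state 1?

1

t=1: a0@(3,1):0 a1@(2,1):1 a2@(2,3):0 a3@(1,3):0 a4@(2,0):0 a5@(0,2):0 a6@(3,3):0 a7@(4,0):0 a8@(3,2):0 a9@(0,1):1
t=2: a0@(3,1):0 a1@(2,1):0 a2@(2,3):0 a3@(1,3):0 a4@(2,0):0 a5@(0,2):0 a6@(3,3):0 a7@(4,0):0 a8@(3,2):0 a9@(0,1):1
t=3: (unchanged — steady state)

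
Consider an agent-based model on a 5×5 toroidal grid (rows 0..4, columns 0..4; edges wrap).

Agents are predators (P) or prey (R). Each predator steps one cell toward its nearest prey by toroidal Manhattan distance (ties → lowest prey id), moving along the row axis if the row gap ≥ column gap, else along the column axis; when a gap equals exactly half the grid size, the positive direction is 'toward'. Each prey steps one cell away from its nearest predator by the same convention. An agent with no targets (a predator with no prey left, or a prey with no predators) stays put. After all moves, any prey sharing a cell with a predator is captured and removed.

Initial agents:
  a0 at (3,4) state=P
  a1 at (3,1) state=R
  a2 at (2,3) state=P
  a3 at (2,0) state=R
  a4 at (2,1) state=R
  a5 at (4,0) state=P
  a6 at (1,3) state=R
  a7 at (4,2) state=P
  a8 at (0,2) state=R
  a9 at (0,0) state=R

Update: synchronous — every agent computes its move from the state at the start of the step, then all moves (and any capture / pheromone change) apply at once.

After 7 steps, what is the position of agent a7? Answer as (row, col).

(1, 4)

t=1: a0@(3,0):P a1@(3,2):R a2@(1,3):P a3@(1,0):R a4@(2,0):R a5@(0,0):P a6@(0,3):R a7@(0,2):P a8@(1,2):R a9@(1,0):R
t=2: a0@(2,0):P a1@(3,3):R a2@(0,3):P a5@(1,0):P a6@(4,3):R a7@(0,3):P a8@(1,1):R
t=3: a0@(1,0):P a1@(2,3):R a2@(4,3):P a5@(1,1):P a6@(3,3):R a7@(4,3):P a8@(1,2):R
t=4: a0@(1,1):P a1@(1,3):R a2@(3,3):P a5@(1,2):P a6@(2,3):R a7@(3,3):P a8@(1,3):R
t=5: a0@(1,2):P a1@(1,4):R a2@(2,3):P a5@(1,3):P a7@(2,3):P a8@(1,4):R
t=6: a0@(1,3):P a1@(1,0):R a2@(1,3):P a5@(1,4):P a7@(1,3):P a8@(1,0):R
t=7: a0@(1,4):P a1@(1,1):R a2@(1,4):P a5@(1,0):P a7@(1,4):P a8@(1,1):R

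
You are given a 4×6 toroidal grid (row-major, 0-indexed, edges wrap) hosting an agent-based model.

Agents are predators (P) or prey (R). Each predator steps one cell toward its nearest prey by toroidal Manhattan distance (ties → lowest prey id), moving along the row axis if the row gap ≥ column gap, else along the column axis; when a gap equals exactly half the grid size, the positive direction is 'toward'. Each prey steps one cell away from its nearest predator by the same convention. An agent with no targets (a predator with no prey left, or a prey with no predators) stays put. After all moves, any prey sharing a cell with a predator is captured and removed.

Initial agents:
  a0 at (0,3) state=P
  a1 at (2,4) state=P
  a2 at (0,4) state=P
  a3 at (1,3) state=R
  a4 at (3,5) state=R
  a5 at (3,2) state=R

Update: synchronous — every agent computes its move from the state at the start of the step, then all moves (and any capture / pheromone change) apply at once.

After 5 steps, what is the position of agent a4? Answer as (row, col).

t=1: a0@(1,3):P a1@(1,4):P a2@(1,4):P a3@(2,3):R a4@(0,5):R a5@(2,2):R
t=2: a0@(2,3):P a1@(2,4):P a2@(2,4):P a3@(3,3):R a4@(3,5):R a5@(3,2):R
t=3: a0@(3,3):P a1@(3,4):P a2@(3,4):P a3@(0,3):R a4@(0,5):R a5@(0,2):R
t=4: a0@(0,3):P a1@(0,4):P a2@(0,4):P a3@(1,3):R a4@(1,5):R a5@(1,2):R
t=5: a0@(1,3):P a1@(1,4):P a2@(1,4):P a3@(2,3):R a4@(2,5):R a5@(2,2):R

(2, 5)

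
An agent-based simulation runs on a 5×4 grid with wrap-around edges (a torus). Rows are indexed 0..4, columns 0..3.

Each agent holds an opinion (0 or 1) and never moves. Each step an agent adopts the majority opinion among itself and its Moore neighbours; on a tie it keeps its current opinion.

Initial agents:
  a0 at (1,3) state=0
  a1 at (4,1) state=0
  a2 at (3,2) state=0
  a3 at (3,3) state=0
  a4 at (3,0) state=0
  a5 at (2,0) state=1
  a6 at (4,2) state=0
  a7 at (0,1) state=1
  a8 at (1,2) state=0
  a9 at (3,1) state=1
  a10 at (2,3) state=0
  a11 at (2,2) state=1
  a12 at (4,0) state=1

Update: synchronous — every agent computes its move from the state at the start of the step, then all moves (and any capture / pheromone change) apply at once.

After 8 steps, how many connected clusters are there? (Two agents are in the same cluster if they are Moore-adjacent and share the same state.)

t=1: a0@(1,3):0 a1@(4,1):0 a2@(3,2):0 a3@(3,3):0 a4@(3,0):0 a5@(2,0):0 a6@(4,2):0 a7@(0,1):0 a8@(1,2):0 a9@(3,1):1 a10@(2,3):0 a11@(2,2):0 a12@(4,0):1
t=2: a0@(1,3):0 a1@(4,1):0 a2@(3,2):0 a3@(3,3):0 a4@(3,0):0 a5@(2,0):0 a6@(4,2):0 a7@(0,1):0 a8@(1,2):0 a9@(3,1):0 a10@(2,3):0 a11@(2,2):0 a12@(4,0):0
t=3: (unchanged — steady state)

1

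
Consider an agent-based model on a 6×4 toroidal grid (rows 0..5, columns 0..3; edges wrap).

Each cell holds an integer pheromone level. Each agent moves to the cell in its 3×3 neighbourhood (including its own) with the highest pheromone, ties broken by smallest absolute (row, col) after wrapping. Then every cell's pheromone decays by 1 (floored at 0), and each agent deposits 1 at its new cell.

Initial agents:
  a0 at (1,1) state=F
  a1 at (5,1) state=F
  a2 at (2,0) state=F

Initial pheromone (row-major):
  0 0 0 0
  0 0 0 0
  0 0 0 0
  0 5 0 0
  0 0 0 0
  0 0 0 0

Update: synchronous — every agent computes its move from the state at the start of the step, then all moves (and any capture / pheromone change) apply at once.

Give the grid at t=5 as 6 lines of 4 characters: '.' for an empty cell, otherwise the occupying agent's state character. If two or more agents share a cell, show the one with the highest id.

t=1: a0@(0,0) a1@(0,0) a2@(3,1) | pheromone: 2 0 0 0 / 0 0 0 0 / 0 0 0 0 / 0 5 0 0 / 0 0 0 0 / 0 0 0 0
t=2: a0@(0,0) a1@(0,0) a2@(3,1) | pheromone: 3 0 0 0 / 0 0 0 0 / 0 0 0 0 / 0 5 0 0 / 0 0 0 0 / 0 0 0 0
t=3: a0@(0,0) a1@(0,0) a2@(3,1) | pheromone: 4 0 0 0 / 0 0 0 0 / 0 0 0 0 / 0 5 0 0 / 0 0 0 0 / 0 0 0 0
t=4: a0@(0,0) a1@(0,0) a2@(3,1) | pheromone: 5 0 0 0 / 0 0 0 0 / 0 0 0 0 / 0 5 0 0 / 0 0 0 0 / 0 0 0 0
t=5: a0@(0,0) a1@(0,0) a2@(3,1) | pheromone: 6 0 0 0 / 0 0 0 0 / 0 0 0 0 / 0 5 0 0 / 0 0 0 0 / 0 0 0 0

F...
....
....
.F..
....
....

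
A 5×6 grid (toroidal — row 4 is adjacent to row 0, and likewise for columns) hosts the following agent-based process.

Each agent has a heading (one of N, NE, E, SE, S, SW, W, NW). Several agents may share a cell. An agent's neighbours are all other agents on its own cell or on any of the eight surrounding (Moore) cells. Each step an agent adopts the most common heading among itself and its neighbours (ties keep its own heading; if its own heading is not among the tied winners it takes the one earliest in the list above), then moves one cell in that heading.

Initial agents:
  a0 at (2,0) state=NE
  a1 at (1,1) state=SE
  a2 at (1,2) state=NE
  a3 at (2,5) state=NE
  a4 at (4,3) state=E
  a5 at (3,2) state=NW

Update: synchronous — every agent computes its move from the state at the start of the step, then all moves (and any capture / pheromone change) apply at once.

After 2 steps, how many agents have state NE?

5

t=1: a0@(1,1):NE a1@(0,2):NE a2@(0,3):NE a3@(1,0):NE a4@(4,4):E a5@(2,1):NW
t=2: a0@(0,2):NE a1@(4,3):NE a2@(4,4):NE a3@(0,1):NE a4@(4,5):E a5@(1,2):NE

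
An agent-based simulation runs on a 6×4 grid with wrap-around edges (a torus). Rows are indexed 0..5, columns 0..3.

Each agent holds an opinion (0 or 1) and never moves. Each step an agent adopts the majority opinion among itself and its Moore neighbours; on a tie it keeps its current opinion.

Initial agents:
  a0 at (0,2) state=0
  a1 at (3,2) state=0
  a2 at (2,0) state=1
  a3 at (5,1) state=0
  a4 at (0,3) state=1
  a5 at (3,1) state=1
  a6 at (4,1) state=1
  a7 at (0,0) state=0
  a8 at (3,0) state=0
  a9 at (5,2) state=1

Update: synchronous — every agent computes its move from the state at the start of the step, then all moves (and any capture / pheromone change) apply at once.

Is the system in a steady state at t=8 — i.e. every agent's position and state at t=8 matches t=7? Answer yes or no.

yes

t=1: a0@(0,2):0 a1@(3,2):1 a2@(2,0):1 a3@(5,1):0 a4@(0,3):1 a5@(3,1):1 a6@(4,1):1 a7@(0,0):0 a8@(3,0):1 a9@(5,2):1
t=2: (unchanged — steady state)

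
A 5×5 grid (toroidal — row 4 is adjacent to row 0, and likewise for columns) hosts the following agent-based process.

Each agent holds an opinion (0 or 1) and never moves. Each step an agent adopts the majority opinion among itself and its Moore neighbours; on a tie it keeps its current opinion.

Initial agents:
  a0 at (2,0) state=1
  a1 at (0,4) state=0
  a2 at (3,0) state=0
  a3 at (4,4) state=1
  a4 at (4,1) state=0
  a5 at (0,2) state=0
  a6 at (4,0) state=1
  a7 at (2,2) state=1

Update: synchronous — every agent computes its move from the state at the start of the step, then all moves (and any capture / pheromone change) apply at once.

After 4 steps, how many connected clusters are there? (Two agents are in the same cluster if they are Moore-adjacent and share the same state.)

t=1: a0@(2,0):1 a1@(0,4):1 a2@(3,0):1 a3@(4,4):1 a4@(4,1):0 a5@(0,2):0 a6@(4,0):0 a7@(2,2):1
t=2: a0@(2,0):1 a1@(0,4):1 a2@(3,0):1 a3@(4,4):1 a4@(4,1):0 a5@(0,2):0 a6@(4,0):1 a7@(2,2):1
t=3: (unchanged — steady state)

3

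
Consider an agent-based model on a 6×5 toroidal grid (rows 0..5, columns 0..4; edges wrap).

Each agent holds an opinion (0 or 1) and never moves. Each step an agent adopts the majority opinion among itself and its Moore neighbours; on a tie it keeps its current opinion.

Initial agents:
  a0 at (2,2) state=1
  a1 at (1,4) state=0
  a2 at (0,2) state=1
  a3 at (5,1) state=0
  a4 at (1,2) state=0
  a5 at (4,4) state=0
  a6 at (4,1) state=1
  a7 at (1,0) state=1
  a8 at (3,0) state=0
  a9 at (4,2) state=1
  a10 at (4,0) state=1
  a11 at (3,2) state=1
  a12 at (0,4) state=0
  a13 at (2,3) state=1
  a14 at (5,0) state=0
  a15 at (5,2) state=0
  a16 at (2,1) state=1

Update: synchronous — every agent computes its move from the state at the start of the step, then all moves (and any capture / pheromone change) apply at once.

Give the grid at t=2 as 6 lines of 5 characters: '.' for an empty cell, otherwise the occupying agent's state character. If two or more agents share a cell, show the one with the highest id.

t=1: a0@(2,2):1 a1@(1,4):0 a2@(0,2):0 a3@(5,1):1 a4@(1,2):1 a5@(4,4):0 a6@(4,1):1 a7@(1,0):1 a8@(3,0):1 a9@(4,2):1 a10@(4,0):0 a11@(3,2):1 a12@(0,4):0 a13@(2,3):1 a14@(5,0):0 a15@(5,2):1 a16@(2,1):1
t=2: a0@(2,2):1 a1@(1,4):0 a2@(0,2):1 a3@(5,1):1 a4@(1,2):1 a5@(4,4):0 a6@(4,1):1 a7@(1,0):1 a8@(3,0):1 a9@(4,2):1 a10@(4,0):0 a11@(3,2):1 a12@(0,4):0 a13@(2,3):1 a14@(5,0):0 a15@(5,2):1 a16@(2,1):1

..1.0
1.1.0
.111.
1.1..
011.0
011..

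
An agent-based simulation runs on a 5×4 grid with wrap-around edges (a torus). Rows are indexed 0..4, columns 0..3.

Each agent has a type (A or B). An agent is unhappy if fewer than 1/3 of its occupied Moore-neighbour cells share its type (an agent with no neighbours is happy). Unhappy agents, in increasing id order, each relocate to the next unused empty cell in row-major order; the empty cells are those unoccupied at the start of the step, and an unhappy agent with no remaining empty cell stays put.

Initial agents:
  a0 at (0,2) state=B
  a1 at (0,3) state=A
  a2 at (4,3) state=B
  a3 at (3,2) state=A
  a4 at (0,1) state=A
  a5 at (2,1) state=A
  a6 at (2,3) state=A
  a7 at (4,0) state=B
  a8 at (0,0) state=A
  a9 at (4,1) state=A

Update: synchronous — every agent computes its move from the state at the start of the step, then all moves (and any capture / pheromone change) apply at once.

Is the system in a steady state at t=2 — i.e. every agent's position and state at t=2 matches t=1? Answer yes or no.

t=1: a0@(1,0):B a1@(1,1):A a2@(4,3):B a3@(3,2):A a4@(0,1):A a5@(2,1):A a6@(2,3):A a7@(1,2):B a8@(0,0):A a9@(4,1):A
t=2: a0@(0,2):B a1@(1,1):A a2@(0,3):B a3@(3,2):A a4@(0,1):A a5@(2,1):A a6@(2,3):A a7@(1,3):B a8@(0,0):A a9@(4,1):A

no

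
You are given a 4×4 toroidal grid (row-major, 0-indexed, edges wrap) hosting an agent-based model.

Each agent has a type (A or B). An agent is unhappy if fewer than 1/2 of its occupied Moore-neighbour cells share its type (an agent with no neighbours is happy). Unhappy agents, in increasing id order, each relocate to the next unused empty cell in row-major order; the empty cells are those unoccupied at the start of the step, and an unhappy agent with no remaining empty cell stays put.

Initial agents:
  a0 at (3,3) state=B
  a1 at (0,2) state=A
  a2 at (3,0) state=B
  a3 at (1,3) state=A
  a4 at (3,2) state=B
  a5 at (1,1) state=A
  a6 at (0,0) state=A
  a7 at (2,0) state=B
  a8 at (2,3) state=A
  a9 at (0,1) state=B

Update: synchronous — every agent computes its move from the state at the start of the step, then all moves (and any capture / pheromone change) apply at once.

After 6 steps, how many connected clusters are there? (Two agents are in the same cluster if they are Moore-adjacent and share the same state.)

t=1: a0@(3,3):B a1@(0,3):A a2@(3,0):B a3@(1,3):A a4@(3,2):B a5@(1,1):A a6@(1,0):A a7@(1,2):B a8@(2,1):A a9@(2,2):B
t=2: a0@(3,3):B a1@(0,0):A a2@(0,1):B a3@(1,3):A a4@(3,2):B a5@(1,1):A a6@(1,0):A a7@(0,2):B a8@(2,0):A a9@(2,2):B
t=3: a0@(3,3):B a1@(0,0):A a2@(0,3):B a3@(1,3):A a4@(3,2):B a5@(1,1):A a6@(1,0):A a7@(0,2):B a8@(2,0):A a9@(2,2):B
t=4: (unchanged — steady state)

2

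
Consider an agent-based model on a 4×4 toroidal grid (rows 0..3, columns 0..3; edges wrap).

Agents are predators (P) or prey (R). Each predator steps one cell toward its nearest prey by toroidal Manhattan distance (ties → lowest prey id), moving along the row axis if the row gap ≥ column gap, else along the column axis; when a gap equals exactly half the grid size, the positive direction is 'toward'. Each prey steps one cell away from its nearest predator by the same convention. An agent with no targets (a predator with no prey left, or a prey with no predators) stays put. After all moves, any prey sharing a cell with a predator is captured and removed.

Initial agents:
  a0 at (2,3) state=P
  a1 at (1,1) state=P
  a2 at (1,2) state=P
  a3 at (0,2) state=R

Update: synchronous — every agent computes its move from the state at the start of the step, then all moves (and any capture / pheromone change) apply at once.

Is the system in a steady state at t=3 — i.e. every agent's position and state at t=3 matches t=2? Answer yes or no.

t=1: a0@(3,3):P a1@(0,1):P a2@(0,2):P a3@(3,2):R
t=2: a0@(3,2):P a1@(3,1):P a2@(3,2):P
t=3: (unchanged — steady state)

yes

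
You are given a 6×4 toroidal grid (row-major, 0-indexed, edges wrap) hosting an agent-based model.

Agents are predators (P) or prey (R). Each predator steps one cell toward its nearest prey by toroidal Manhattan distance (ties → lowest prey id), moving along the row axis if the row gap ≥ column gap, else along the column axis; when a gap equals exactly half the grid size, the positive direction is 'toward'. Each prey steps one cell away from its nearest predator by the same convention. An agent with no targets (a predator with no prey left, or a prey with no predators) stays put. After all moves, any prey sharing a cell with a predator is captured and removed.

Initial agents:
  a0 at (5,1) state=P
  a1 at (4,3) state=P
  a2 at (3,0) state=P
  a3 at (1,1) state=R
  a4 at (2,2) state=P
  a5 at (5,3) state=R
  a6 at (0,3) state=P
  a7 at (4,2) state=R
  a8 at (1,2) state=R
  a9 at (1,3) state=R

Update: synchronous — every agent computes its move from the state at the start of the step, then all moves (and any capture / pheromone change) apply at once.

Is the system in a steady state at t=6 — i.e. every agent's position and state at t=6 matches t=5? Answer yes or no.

t=1: a0@(0,1):P a1@(5,3):P a2@(2,0):P a3@(2,1):R a4@(1,2):P a5@(0,3):R a6@(5,3):P a7@(4,1):R a8@(0,2):R a9@(2,3):R
t=2: a0@(0,2):P a1@(0,3):P a2@(2,1):P a3@(2,2):R a4@(0,2):P a5@(1,3):R a6@(0,3):P a7@(3,1):R a9@(2,2):R
t=3: a0@(1,2):P a1@(1,3):P a2@(2,2):P a3@(2,3):R a4@(1,2):P a5@(2,3):R a6@(1,3):P a7@(4,1):R a9@(2,3):R
t=4: a0@(2,2):P a1@(2,3):P a2@(2,3):P a3@(3,3):R a4@(2,2):P a5@(3,3):R a6@(2,3):P a7@(5,1):R a9@(3,3):R
t=5: a0@(3,2):P a1@(3,3):P a2@(3,3):P a3@(4,3):R a4@(3,2):P a5@(4,3):R a6@(3,3):P a7@(4,1):R a9@(4,3):R
t=6: a0@(4,2):P a1@(4,3):P a2@(4,3):P a3@(5,3):R a4@(4,2):P a5@(5,3):R a6@(4,3):P a7@(5,1):R a9@(5,3):R

no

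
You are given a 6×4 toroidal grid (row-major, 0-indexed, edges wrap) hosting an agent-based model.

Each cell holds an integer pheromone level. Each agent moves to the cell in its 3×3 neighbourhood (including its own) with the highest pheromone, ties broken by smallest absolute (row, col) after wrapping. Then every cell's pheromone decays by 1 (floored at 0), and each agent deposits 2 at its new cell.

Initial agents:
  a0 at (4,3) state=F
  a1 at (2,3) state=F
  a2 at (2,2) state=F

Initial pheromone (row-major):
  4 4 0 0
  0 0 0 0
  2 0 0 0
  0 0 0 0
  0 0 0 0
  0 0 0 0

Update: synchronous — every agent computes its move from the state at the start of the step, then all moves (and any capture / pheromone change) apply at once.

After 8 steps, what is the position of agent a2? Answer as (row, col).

t=1: a0@(3,0) a1@(2,0) a2@(1,1) | pheromone: 3 3 0 0 / 0 2 0 0 / 3 0 0 0 / 2 0 0 0 / 0 0 0 0 / 0 0 0 0
t=2: a0@(2,0) a1@(2,0) a2@(0,0) | pheromone: 4 2 0 0 / 0 1 0 0 / 6 0 0 0 / 1 0 0 0 / 0 0 0 0 / 0 0 0 0
t=3: a0@(2,0) a1@(2,0) a2@(0,0) | pheromone: 5 1 0 0 / 0 0 0 0 / 9 0 0 0 / 0 0 0 0 / 0 0 0 0 / 0 0 0 0
t=4: a0@(2,0) a1@(2,0) a2@(0,0) | pheromone: 6 0 0 0 / 0 0 0 0 / 12 0 0 0 / 0 0 0 0 / 0 0 0 0 / 0 0 0 0
t=5: a0@(2,0) a1@(2,0) a2@(0,0) | pheromone: 7 0 0 0 / 0 0 0 0 / 15 0 0 0 / 0 0 0 0 / 0 0 0 0 / 0 0 0 0
t=6: a0@(2,0) a1@(2,0) a2@(0,0) | pheromone: 8 0 0 0 / 0 0 0 0 / 18 0 0 0 / 0 0 0 0 / 0 0 0 0 / 0 0 0 0
t=7: a0@(2,0) a1@(2,0) a2@(0,0) | pheromone: 9 0 0 0 / 0 0 0 0 / 21 0 0 0 / 0 0 0 0 / 0 0 0 0 / 0 0 0 0
t=8: a0@(2,0) a1@(2,0) a2@(0,0) | pheromone: 10 0 0 0 / 0 0 0 0 / 24 0 0 0 / 0 0 0 0 / 0 0 0 0 / 0 0 0 0

(0, 0)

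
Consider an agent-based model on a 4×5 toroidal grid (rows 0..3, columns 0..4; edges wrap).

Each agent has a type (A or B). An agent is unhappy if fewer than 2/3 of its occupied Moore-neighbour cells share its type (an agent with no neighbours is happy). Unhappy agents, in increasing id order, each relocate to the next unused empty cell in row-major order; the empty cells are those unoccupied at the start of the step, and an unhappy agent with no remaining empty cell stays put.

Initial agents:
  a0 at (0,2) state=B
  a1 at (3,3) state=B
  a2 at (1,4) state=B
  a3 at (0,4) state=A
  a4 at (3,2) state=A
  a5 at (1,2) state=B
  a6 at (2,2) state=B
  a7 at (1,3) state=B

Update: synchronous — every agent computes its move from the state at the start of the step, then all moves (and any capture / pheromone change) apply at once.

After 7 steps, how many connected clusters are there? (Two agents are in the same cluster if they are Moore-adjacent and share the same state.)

3

t=1: a0@(0,2):B a1@(0,0):B a2@(0,1):B a3@(0,3):A a4@(1,0):A a5@(1,2):B a6@(2,2):B a7@(1,3):B
t=2: a0@(0,2):B a1@(0,4):B a2@(0,1):B a3@(1,1):A a4@(1,4):A a5@(1,2):B a6@(2,2):B a7@(1,3):B
t=3: a0@(0,2):B a1@(0,0):B a2@(0,1):B a3@(0,3):A a4@(1,0):A a5@(1,2):B a6@(2,2):B a7@(1,3):B
t=4: a0@(0,2):B a1@(0,4):B a2@(0,1):B a3@(1,1):A a4@(1,4):A a5@(1,2):B a6@(2,2):B a7@(1,3):B
t=5: a0@(0,2):B a1@(0,0):B a2@(0,1):B a3@(0,3):A a4@(1,0):A a5@(1,2):B a6@(2,2):B a7@(1,3):B
t=6: a0@(0,2):B a1@(0,4):B a2@(0,1):B a3@(1,1):A a4@(1,4):A a5@(1,2):B a6@(2,2):B a7@(1,3):B
t=7: a0@(0,2):B a1@(0,0):B a2@(0,1):B a3@(0,3):A a4@(1,0):A a5@(1,2):B a6@(2,2):B a7@(1,3):B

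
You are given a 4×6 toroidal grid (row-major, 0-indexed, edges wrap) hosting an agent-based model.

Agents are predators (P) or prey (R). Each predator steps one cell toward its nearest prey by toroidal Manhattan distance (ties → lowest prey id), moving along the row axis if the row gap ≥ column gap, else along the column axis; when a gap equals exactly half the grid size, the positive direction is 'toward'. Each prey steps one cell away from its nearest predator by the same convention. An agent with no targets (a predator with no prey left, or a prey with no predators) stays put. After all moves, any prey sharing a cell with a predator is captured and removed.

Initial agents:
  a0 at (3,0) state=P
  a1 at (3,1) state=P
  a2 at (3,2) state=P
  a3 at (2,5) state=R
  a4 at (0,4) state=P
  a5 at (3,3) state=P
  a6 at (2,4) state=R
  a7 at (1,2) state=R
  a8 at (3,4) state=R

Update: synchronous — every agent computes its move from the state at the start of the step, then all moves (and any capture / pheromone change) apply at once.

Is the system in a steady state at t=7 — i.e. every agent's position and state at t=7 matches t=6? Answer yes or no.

yes

t=1: a0@(2,0):P a1@(3,0):P a2@(0,2):P a3@(1,5):R a4@(3,4):P a5@(3,4):P a6@(1,4):R a8@(2,4):R
t=2: a0@(1,0):P a1@(0,0):P a2@(0,3):P a3@(0,5):R a4@(2,4):P a5@(2,4):P a6@(0,4):R a8@(1,4):R
t=3: a0@(0,0):P a1@(0,5):P a2@(0,4):P a4@(1,4):P a5@(1,4):P
t=4: (unchanged — steady state)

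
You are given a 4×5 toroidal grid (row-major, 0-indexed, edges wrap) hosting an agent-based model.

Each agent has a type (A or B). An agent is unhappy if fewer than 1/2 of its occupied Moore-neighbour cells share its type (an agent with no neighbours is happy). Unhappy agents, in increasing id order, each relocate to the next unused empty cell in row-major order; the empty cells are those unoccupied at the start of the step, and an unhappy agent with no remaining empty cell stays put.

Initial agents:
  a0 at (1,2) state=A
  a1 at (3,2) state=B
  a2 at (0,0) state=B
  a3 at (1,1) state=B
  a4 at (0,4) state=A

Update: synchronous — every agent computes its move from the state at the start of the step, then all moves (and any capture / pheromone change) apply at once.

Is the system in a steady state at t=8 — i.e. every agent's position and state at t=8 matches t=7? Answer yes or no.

yes

t=1: a0@(0,1):A a1@(3,2):B a2@(0,0):B a3@(1,1):B a4@(0,2):A
t=2: a0@(0,3):A a1@(0,4):B a2@(0,0):B a3@(1,0):B a4@(1,2):A
t=3: (unchanged — steady state)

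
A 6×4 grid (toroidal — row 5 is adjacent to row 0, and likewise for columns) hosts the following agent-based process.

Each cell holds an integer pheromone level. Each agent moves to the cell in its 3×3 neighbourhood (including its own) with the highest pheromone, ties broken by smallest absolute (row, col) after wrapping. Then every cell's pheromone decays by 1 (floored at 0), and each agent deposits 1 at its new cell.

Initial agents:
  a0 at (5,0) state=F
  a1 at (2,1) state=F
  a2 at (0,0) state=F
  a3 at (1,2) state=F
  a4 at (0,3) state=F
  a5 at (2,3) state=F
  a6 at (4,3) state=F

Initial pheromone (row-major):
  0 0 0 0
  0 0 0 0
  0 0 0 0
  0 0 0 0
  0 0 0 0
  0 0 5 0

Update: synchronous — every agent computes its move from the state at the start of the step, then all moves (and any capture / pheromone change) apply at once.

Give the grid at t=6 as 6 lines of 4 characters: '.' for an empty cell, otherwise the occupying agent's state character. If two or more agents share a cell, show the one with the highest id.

t=1: a0@(0,0) a1@(1,0) a2@(0,0) a3@(0,1) a4@(5,2) a5@(1,0) a6@(5,2) | pheromone: 2 1 0 0 / 2 0 0 0 / 0 0 0 0 / 0 0 0 0 / 0 0 0 0 / 0 0 6 0
t=2: a0@(0,0) a1@(0,0) a2@(0,0) a3@(5,2) a4@(5,2) a5@(0,0) a6@(5,2) | pheromone: 5 0 0 0 / 1 0 0 0 / 0 0 0 0 / 0 0 0 0 / 0 0 0 0 / 0 0 8 0
t=3: a0@(0,0) a1@(0,0) a2@(0,0) a3@(5,2) a4@(5,2) a5@(0,0) a6@(5,2) | pheromone: 8 0 0 0 / 0 0 0 0 / 0 0 0 0 / 0 0 0 0 / 0 0 0 0 / 0 0 10 0
t=4: a0@(0,0) a1@(0,0) a2@(0,0) a3@(5,2) a4@(5,2) a5@(0,0) a6@(5,2) | pheromone: 11 0 0 0 / 0 0 0 0 / 0 0 0 0 / 0 0 0 0 / 0 0 0 0 / 0 0 12 0
t=5: a0@(0,0) a1@(0,0) a2@(0,0) a3@(5,2) a4@(5,2) a5@(0,0) a6@(5,2) | pheromone: 14 0 0 0 / 0 0 0 0 / 0 0 0 0 / 0 0 0 0 / 0 0 0 0 / 0 0 14 0
t=6: a0@(0,0) a1@(0,0) a2@(0,0) a3@(5,2) a4@(5,2) a5@(0,0) a6@(5,2) | pheromone: 17 0 0 0 / 0 0 0 0 / 0 0 0 0 / 0 0 0 0 / 0 0 0 0 / 0 0 16 0

F...
....
....
....
....
..F.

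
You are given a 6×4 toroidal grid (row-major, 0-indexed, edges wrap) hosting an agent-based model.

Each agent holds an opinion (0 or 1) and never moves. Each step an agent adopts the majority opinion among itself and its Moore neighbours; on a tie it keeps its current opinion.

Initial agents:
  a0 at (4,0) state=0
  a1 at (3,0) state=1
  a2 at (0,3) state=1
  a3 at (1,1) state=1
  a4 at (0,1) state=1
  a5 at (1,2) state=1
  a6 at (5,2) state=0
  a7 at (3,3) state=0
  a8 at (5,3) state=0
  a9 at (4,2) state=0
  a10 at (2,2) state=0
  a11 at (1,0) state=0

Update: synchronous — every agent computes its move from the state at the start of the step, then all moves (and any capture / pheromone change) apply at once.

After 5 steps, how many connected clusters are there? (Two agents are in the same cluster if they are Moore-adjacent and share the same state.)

2

t=1: a0@(4,0):0 a1@(3,0):0 a2@(0,3):0 a3@(1,1):1 a4@(0,1):1 a5@(1,2):1 a6@(5,2):0 a7@(3,3):0 a8@(5,3):0 a9@(4,2):0 a10@(2,2):0 a11@(1,0):1
t=2: (unchanged — steady state)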